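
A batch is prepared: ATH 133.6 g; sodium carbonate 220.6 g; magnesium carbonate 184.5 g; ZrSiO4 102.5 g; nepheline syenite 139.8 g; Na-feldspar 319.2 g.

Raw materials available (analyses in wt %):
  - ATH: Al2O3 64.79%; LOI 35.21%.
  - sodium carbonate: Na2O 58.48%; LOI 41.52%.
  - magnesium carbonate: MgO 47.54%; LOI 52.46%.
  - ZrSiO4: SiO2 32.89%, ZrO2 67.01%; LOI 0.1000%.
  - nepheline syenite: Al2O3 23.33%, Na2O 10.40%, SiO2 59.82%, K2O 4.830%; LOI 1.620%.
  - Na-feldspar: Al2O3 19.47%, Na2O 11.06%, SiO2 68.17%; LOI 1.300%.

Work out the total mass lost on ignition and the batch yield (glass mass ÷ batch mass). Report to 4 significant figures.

LOI loss = 241.9 g; glass = 858.3 g; yield = 78.01%

The intermediate values are shown rounded to four significant digits across the worked steps — every computation carries exact precision at all times — each reported result undergoes a single rounding — all derived quantities are recomputed using the weight values for 858.3 g of glass at full precision (six oxide percentages, the totals, yield, LOI, glass mass), exactly as printed in the question or the answer.
LOI of each material in turn:
  ATH: 133.6 × 0.3521 = 47.04 g
  sodium carbonate: 220.6 × 0.4152 = 91.59 g
  magnesium carbonate: 184.5 × 0.5246 = 96.79 g
  ZrSiO4: 102.5 × 0.001000 = 0.1025 g
  nepheline syenite: 139.8 × 0.01620 = 2.265 g
  Na-feldspar: 319.2 × 0.01300 = 4.150 g
Total LOI = 241.9 g
Glass = batch − LOI = 1100 − 241.9 = 858.3 g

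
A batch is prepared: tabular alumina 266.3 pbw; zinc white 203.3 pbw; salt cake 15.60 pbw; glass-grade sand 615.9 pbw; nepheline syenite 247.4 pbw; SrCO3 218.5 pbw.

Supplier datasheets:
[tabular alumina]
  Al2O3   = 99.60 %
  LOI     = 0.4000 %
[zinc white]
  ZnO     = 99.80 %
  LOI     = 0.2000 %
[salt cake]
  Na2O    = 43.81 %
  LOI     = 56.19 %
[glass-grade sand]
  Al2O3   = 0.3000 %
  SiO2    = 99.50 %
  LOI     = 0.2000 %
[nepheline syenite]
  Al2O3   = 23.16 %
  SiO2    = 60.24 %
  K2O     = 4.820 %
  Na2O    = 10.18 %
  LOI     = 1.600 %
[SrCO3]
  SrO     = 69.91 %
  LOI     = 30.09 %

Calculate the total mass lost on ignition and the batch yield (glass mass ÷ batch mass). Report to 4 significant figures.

LOI loss = 81.17 pbw; glass = 1486 pbw; yield = 94.82%

All arithmetic keeps exact precision all the way through. The intermediate values are printed rounded off to 4 significant digits alongside each step — every reported number is rounded exactly once. Derived quantities (ignition loss, glass mass, six oxide percentages, the totals, yield) are computed from the batch weights for 1486 pbw of glass in exact precision, exactly as printed in the problem or the answer.
Material-by-material LOI:
  tabular alumina: 266.3 × 0.004000 = 1.065 pbw
  zinc white: 203.3 × 0.002000 = 0.4066 pbw
  salt cake: 15.60 × 0.5619 = 8.766 pbw
  glass-grade sand: 615.9 × 0.002000 = 1.232 pbw
  nepheline syenite: 247.4 × 0.01600 = 3.958 pbw
  SrCO3: 218.5 × 0.3009 = 65.75 pbw
Total LOI = 81.17 pbw
Glass = batch − LOI = 1567 − 81.17 = 1486 pbw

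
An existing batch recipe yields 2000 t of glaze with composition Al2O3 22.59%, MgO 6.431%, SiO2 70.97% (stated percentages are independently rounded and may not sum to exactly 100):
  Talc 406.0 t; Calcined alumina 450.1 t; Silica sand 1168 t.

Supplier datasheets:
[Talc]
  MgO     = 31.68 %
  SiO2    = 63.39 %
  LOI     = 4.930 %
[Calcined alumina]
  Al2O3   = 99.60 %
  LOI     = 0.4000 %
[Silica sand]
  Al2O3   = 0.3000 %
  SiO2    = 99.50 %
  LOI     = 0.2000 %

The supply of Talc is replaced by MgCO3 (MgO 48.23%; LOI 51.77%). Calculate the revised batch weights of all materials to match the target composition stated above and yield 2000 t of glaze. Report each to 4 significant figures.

The whole derivation maintains exact precision in all steps — the intermediate values are shown rounded to four significant digits on the page; every reported number takes exactly one rounding — all derived quantities, which include net glass mass, totals, yield, three oxide percentages, ignition loss, are recomputed at full float precision, precisely as stated by problem or answer, using the weight values at 2000 t of glass.
Target masses of each oxide per 2000 t glaze:
  Al2O3: 22.59% × 2000 = 451.8 t
  MgO: 6.431% × 2000 = 128.6 t
  SiO2: 70.97% × 2000 = 1419 t
Checking each oxide sum working from each reported weight, at the basis given (sums match the target masses modulo rounding of the values):
  Al2O3: 449.3·0.9960 + 1427·0.003000 = 451.8 t (target 451.8 t)
  MgO: 266.7·0.4823 = 128.6 t (target 128.6 t)
  SiO2: 1427·0.9950 = 1420 t (target 1419 t)
Glass-mass sanity pass: batch Σ − ignition loss = 2000 t (targets for the oxides total 2000 t; stated basis 2000 t — differing by rounding only).
Adding the batch up: Σ batch = 2143 t; LOI removed, Σ of batch·LOI: 142.7 t; yield, glass over the total, = 93.34%.

Revised batch per 2000 t glaze:
  MgCO3: 266.7 t
  Calcined alumina: 449.3 t
  Silica sand: 1427 t
Total batch = 2143 t; LOI loss = 142.7 t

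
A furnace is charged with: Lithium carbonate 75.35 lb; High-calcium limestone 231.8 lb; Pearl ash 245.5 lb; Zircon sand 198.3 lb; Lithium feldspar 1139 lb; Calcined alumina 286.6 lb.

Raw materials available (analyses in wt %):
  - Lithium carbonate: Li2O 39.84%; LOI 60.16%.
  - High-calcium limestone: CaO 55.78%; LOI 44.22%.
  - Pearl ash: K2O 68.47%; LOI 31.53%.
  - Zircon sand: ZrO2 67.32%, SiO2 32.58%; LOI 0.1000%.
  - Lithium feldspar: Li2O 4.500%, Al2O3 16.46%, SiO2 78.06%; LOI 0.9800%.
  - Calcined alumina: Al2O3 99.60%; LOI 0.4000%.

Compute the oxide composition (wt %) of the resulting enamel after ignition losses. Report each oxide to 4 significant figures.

The whole derivation maintains full precision at every stage — in-progress results are displayed with 4-significant-digit rounding alongside each step; each reported figure sees exactly one rounding — all derived quantities, which include glass mass, the six compositions, totals, LOI, yield, are carried in full float precision, as they appear in the problem or answer text, from the weighed amounts per 1939 lb of glass.
Per-oxide mass from batch:
  Li2O: 75.35·0.3984 + 1139·0.04500 = 81.27 lb
  ZrO2: 198.3·0.6732 = 133.5 lb
  K2O: 245.5·0.6847 = 168.1 lb
  CaO: 231.8·0.5578 = 129.3 lb
  Al2O3: 1139·0.1646 + 286.6·0.9960 = 472.9 lb
  SiO2: 198.3·0.3258 + 1139·0.7806 = 953.7 lb
LOI: 75.35·0.6016 + 231.8·0.4422 + 245.5·0.3153 + 198.3·0.001000 + 1139·0.009800 + 286.6·0.004000 = 237.7 lb
Glass = total batch minus LOI = 2177 − 237.7 = 1939 lb (matching Σ of the oxides)
wt % = oxide mass / glass mass × 100

Glass mass = 1939 lb (batch 2177 − LOI 237.7).
Composition: Li2O 4.192%, ZrO2 6.885%, K2O 8.670%, CaO 6.669%, Al2O3 24.39%, SiO2 49.19%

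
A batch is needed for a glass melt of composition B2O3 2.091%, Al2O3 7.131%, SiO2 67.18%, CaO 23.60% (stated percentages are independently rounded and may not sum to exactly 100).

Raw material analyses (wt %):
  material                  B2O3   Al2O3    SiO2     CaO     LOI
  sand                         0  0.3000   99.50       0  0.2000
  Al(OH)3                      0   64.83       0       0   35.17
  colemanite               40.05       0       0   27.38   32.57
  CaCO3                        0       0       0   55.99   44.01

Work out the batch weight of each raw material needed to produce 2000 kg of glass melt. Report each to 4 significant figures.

All internal work carries full precision from start to finish — working values are printed rounded to four significant digits alongside each step — a single rounding yields each reported figure. Derived quantities, which include yield, four oxide percentages, glass mass, ignition loss, the totals, are re-derived at exact precision, as given in the question or the answer, from the weighed amounts at 2000 kg of glass.
Oxide mass targets, per 2000 kg glass melt:
  B2O3: 2.091% × 2000 = 41.82 kg
  Al2O3: 7.131% × 2000 = 142.6 kg
  SiO2: 67.18% × 2000 = 1344 kg
  CaO: 23.60% × 2000 = 472.0 kg
Mass-balance tally per oxide per the reported batch figures, versus the basis set out (sums match the target masses within answer rounding):
  B2O3: 104.4·0.4005 = 41.81 kg (target 41.82 kg)
  Al2O3: 1350·0.003000 + 213.7·0.6483 = 142.6 kg (target 142.6 kg)
  SiO2: 1350·0.9950 = 1343 kg (target 1344 kg)
  CaO: 104.4·0.2738 + 791.9·0.5599 = 472.0 kg (target 472.0 kg)
Glass mass check: the batch minus its LOI: 2000 kg (the Σ of target masses is 2000 kg; the stated basis being 2000 kg — deltas are rounding alone).
Batch total: Σ batch = 2460 kg; Σ batch·LOI gives LOI loss = 460.4 kg; yield = glass ÷ total batch = 81.29%.

Batch per 2000 kg glass melt:
  sand: 1350 kg
  Al(OH)3: 213.7 kg
  colemanite: 104.4 kg
  CaCO3: 791.9 kg
Total batch = 2460 kg; LOI loss = 460.4 kg; yield = 81.29%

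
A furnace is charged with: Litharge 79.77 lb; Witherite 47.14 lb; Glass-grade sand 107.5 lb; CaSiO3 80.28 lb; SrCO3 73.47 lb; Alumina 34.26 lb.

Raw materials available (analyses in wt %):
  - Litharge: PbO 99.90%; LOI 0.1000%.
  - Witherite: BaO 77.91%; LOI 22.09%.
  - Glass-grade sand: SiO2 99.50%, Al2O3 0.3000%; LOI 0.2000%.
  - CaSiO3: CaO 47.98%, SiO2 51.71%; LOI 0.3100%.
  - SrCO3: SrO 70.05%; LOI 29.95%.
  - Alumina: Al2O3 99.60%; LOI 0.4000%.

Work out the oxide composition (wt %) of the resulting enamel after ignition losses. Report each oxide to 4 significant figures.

All arithmetic maintains full float precision from first step to last. The intermediate values are displayed (rounded to four significant figures) in the working. Each reported result receives exactly one rounding; all derived quantities are re-derived from the batch weights per 389.3 lb of glass in exact precision (the totals, ignition loss, six oxide percentages, the yield, net glass mass) exactly as shown in the problem or the answer.
Oxide masses out of the charge:
  CaO: 80.28·0.4798 = 38.52 lb
  SiO2: 107.5·0.9950 + 80.28·0.5171 = 148.5 lb
  PbO: 79.77·0.9990 = 79.69 lb
  SrO: 73.47·0.7005 = 51.47 lb
  BaO: 47.14·0.7791 = 36.73 lb
  Al2O3: 107.5·0.003000 + 34.26·0.9960 = 34.45 lb
LOI: 79.77·0.001000 + 47.14·0.2209 + 107.5·0.002000 + 80.28·0.003100 + 73.47·0.2995 + 34.26·0.004000 = 33.10 lb
Glass = total batch minus LOI = 422.4 − 33.10 = 389.3 lb (= Σ oxide masses)
wt % = oxide mass / glass mass × 100

Glass mass = 389.3 lb (batch 422.4 − LOI 33.10).
Composition: CaO 9.894%, SiO2 38.14%, PbO 20.47%, SrO 13.22%, BaO 9.434%, Al2O3 8.848%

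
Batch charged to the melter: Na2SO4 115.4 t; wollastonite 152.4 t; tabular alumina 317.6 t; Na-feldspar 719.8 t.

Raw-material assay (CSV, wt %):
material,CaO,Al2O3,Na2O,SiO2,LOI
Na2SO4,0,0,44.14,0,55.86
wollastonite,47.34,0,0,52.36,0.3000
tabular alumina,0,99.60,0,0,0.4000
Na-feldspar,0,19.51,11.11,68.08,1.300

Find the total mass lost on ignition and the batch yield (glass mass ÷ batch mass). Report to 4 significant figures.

LOI loss = 75.55 t; glass = 1230 t; yield = 94.21%

Working values are shown (rounded to four significant figures) across the worked steps — the whole derivation maintains full float precision from first step to last; every reported value is rounded a single time; the derived quantities (LOI, four oxide percentages, the yield, glass mass, the totals) are recomputed in full float precision from the batch weights per 1230 t of glass as set out in problem or answer.
LOI of each material in turn:
  Na2SO4: 115.4 × 0.5586 = 64.46 t
  wollastonite: 152.4 × 0.003000 = 0.4572 t
  tabular alumina: 317.6 × 0.004000 = 1.270 t
  Na-feldspar: 719.8 × 0.01300 = 9.357 t
Total LOI = 75.55 t
Glass = batch − LOI = 1305 − 75.55 = 1230 t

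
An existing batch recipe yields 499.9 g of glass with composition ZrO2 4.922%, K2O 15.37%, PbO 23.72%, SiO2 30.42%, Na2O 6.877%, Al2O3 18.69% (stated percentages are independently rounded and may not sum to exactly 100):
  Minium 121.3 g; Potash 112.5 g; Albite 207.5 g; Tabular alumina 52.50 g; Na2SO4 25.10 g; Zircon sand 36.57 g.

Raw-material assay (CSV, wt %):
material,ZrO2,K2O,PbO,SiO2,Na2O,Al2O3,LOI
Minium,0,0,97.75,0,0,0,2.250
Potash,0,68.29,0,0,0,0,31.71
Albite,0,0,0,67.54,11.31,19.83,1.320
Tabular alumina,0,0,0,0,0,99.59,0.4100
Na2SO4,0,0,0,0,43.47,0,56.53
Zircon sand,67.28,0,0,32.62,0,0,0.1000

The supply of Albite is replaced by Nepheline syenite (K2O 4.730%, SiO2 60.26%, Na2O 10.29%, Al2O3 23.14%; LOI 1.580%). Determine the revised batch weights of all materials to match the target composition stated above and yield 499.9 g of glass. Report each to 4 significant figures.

Values along the way are rounded to 4 significant digits wherever printed; all internal work runs at full precision at all times. Each reported result undergoes a single rounding. Derived quantities, which include six oxide percentages, totals, yield, ignition loss, glass mass, are rebuilt at full precision, exactly as printed in question or answer, starting from the weights per 499.9 g of glass.
Target oxide masses per 499.9 g glass:
  ZrO2: 4.922% × 499.9 = 24.61 g
  K2O: 15.37% × 499.9 = 76.83 g
  PbO: 23.72% × 499.9 = 118.6 g
  SiO2: 30.42% × 499.9 = 152.1 g
  Na2O: 6.877% × 499.9 = 34.38 g
  Al2O3: 18.69% × 499.9 = 93.43 g
Oxide-by-oxide audit from the weights as reported, under the basis named above (sum by sum, the targets are met exact up to rounding of places):
  ZrO2: 36.57·0.6728 = 24.60 g (target 24.61 g)
  K2O: 96.40·0.6829 + 232.6·0.04730 = 76.83 g (target 76.83 g)
  PbO: 121.3·0.9775 = 118.6 g (target 118.6 g)
  SiO2: 232.6·0.6026 + 36.57·0.3262 = 152.1 g (target 152.1 g)
  Na2O: 232.6·0.1029 + 24.03·0.4347 = 34.38 g (target 34.38 g)
  Al2O3: 232.6·0.2314 + 39.78·0.9959 = 93.44 g (target 93.43 g)
The glass-mass cross-check: Σ batch − LOI loss = 499.9 g (the targets, summed, come to 499.9 g; versus the stated basis of 499.9 g — differing by rounding only).
Adding the batch up: Σ batch = 550.7 g; ignition loss, Σ(batch × LOI) = 50.76 g; yield: glass divided by total = 90.78%.

Revised batch per 499.9 g glass:
  Minium: 121.3 g
  Potash: 96.40 g
  Nepheline syenite: 232.6 g
  Tabular alumina: 39.78 g
  Na2SO4: 24.03 g
  Zircon sand: 36.57 g
Total batch = 550.7 g; LOI loss = 50.76 g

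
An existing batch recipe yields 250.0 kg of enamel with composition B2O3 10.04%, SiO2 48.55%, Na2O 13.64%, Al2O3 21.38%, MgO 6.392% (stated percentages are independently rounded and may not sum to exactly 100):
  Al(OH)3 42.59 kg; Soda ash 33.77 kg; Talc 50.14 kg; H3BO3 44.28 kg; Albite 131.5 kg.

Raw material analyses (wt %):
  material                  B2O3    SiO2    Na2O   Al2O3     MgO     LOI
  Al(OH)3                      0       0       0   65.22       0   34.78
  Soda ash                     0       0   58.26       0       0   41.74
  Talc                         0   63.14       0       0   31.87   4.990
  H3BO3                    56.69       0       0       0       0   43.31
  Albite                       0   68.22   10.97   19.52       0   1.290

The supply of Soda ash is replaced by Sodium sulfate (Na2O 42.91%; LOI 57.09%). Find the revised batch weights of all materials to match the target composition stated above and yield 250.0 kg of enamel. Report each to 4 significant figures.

Revised batch per 250.0 kg enamel:
  Al(OH)3: 42.59 kg
  Sodium sulfate: 45.85 kg
  Talc: 50.14 kg
  H3BO3: 44.28 kg
  Albite: 131.5 kg
Total batch = 314.4 kg; LOI loss = 64.36 kg

Full float precision is maintained at every stage; the intermediate values are displayed (rounded to 4 significant digits) on the page — exactly one rounding is applied to every reported figure — derived quantities, including the yield, five oxide percentages, the totals, ignition loss, glass mass, are computed starting from the weights for 250.0 kg of glass in exact precision, exactly as shown in problem or answer.
Oxide-by-oxide targets in 250.0 kg enamel:
  B2O3: 10.04% × 250.0 = 25.10 kg
  SiO2: 48.55% × 250.0 = 121.4 kg
  Na2O: 13.64% × 250.0 = 34.10 kg
  Al2O3: 21.38% × 250.0 = 53.45 kg
  MgO: 6.392% × 250.0 = 15.98 kg
Oxide-by-oxide audit given the weights on record, under the basis named above (target by target, the sums agree modulo rounding of the values):
  B2O3: 44.28·0.5669 = 25.10 kg (target 25.10 kg)
  SiO2: 50.14·0.6314 + 131.5·0.6822 = 121.4 kg (target 121.4 kg)
  Na2O: 45.85·0.4291 + 131.5·0.1097 = 34.10 kg (target 34.10 kg)
  Al2O3: 42.59·0.6522 + 131.5·0.1952 = 53.45 kg (target 53.45 kg)
  MgO: 50.14·0.3187 = 15.98 kg (target 15.98 kg)
Glass-mass sanity pass: the batch minus its LOI: 250.0 kg (targets for the oxides total 250.0 kg; basis as stated: 250.0 kg — a pure rounding effect).
Summing the batch: Σ batch = 314.4 kg; loss to ignition Σ batch·LOI = 64.36 kg; the yield ratio, glass ÷ batch: 79.53%.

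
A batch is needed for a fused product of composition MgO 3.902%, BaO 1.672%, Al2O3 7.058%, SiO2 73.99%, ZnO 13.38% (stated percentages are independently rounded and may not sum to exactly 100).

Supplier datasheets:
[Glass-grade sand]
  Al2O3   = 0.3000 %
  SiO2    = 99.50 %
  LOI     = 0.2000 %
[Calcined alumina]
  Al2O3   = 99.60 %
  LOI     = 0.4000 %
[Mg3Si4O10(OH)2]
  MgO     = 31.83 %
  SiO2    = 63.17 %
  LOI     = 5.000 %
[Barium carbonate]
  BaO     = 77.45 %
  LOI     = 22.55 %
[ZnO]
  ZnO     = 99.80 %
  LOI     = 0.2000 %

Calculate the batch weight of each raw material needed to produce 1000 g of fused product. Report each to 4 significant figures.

The working math keeps full precision at all times. Working values appear with 4-significant-figure rounding in the printout; a single rounding finalizes every reported number; the derived quantities are carried from the weighed amounts on 1000 g of glass at full precision (five oxide percentages, the yield, net glass mass, LOI, the totals) as given in the problem or the answer.
The oxide mass targets at 1000 g fused product:
  MgO: 3.902% × 1000 = 39.02 g
  BaO: 1.672% × 1000 = 16.72 g
  Al2O3: 7.058% × 1000 = 70.58 g
  SiO2: 73.99% × 1000 = 739.9 g
  ZnO: 13.38% × 1000 = 133.8 g
Verifying the oxide balance given the weights on record, under the basis named above (delivered sums recover each target once rounding is allowed for):
  MgO: 122.6·0.3183 = 39.02 g (target 39.02 g)
  BaO: 21.59·0.7745 = 16.72 g (target 16.72 g)
  Al2O3: 665.8·0.003000 + 68.86·0.9960 = 70.58 g (target 70.58 g)
  SiO2: 665.8·0.9950 + 122.6·0.6317 = 739.9 g (target 739.9 g)
  ZnO: 134.1·0.9980 = 133.8 g (target 133.8 g)
The glass-mass cross-check: batch Σ − ignition loss = 1000 g (the targets, summed, come to 1000 g; the stated basis being 1000 g — deltas are rounding alone).
Total batch = Σ batch = 1013 g; Σ batch·LOI gives LOI loss = 12.87 g; yield, glass over the total, = 98.73%.

Batch per 1000 g fused product:
  Glass-grade sand: 665.8 g
  Calcined alumina: 68.86 g
  Mg3Si4O10(OH)2: 122.6 g
  Barium carbonate: 21.59 g
  ZnO: 134.1 g
Total batch = 1013 g; LOI loss = 12.87 g; yield = 98.73%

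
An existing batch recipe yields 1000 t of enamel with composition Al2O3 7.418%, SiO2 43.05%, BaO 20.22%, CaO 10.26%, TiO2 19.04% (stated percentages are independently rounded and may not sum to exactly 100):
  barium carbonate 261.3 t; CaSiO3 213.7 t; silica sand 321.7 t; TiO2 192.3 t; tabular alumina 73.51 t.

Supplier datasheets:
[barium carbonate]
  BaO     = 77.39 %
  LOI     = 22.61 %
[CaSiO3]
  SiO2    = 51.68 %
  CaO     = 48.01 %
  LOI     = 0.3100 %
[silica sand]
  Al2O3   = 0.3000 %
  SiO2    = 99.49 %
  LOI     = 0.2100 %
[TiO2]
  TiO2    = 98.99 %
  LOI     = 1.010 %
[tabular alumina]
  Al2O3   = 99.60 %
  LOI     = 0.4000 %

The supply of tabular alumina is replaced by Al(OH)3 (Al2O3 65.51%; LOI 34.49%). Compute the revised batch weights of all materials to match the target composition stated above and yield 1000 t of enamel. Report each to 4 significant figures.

Revised batch per 1000 t enamel:
  barium carbonate: 261.3 t
  CaSiO3: 213.7 t
  silica sand: 321.7 t
  TiO2: 192.3 t
  Al(OH)3: 111.8 t
Total batch = 1101 t; LOI loss = 100.9 t

Rounding to four significant digits applies to every in-between result as shown; all internal work holds full precision through every step; each reported figure is rounded a single time — all derived quantities are recomputed starting from the weights for 1000 t of glass in exact precision (LOI, the yield, five oxide percentages, glass mass, totals) as written in the question or the answer.
Oxide mass targets, per 1000 t enamel:
  Al2O3: 7.418% × 1000 = 74.18 t
  SiO2: 43.05% × 1000 = 430.5 t
  BaO: 20.22% × 1000 = 202.2 t
  CaO: 10.26% × 1000 = 102.6 t
  TiO2: 19.04% × 1000 = 190.4 t
A balance pass over the oxides, with the batch weights as given, on the stated basis (oxide sums agree with the targets exact up to rounding of places):
  Al2O3: 321.7·0.003000 + 111.8·0.6551 = 74.21 t (target 74.18 t)
  SiO2: 213.7·0.5168 + 321.7·0.9949 = 430.5 t (target 430.5 t)
  BaO: 261.3·0.7739 = 202.2 t (target 202.2 t)
  CaO: 213.7·0.4801 = 102.6 t (target 102.6 t)
  TiO2: 192.3·0.9899 = 190.4 t (target 190.4 t)
Consistency of the glass mass: net batch after ignition = 999.9 t (summing oxide targets gives 999.9 t; the stated basis being 1000 t — differing by rounding only).
Summing the batch: Σ batch = 1101 t; ignition loss, Σ(batch × LOI) = 100.9 t; yield, glass over the total, = 90.83%.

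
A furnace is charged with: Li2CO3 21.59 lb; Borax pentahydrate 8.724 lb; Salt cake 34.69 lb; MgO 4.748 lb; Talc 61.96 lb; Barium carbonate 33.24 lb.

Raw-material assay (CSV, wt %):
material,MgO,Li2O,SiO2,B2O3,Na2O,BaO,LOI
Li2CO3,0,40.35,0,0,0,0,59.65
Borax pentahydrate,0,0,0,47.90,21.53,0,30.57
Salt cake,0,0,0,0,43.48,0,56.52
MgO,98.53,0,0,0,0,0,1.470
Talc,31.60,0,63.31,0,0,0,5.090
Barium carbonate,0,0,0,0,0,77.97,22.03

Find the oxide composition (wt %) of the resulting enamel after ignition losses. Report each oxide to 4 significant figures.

Working values appear rounded off to 4 significant figures on the page — each numeric step runs at full float precision in every operation. Every reported figure takes exactly one rounding; derived quantities are recomputed starting from the weights per 119.3 lb of glass in full float precision (the yield, the totals, ignition loss, net glass mass, the six compositions) as given in either problem or answer.
What the batch supplies per oxide:
  MgO: 4.748·0.9853 + 61.96·0.3160 = 24.26 lb
  Li2O: 21.59·0.4035 = 8.712 lb
  SiO2: 61.96·0.6331 = 39.23 lb
  B2O3: 8.724·0.4790 = 4.179 lb
  Na2O: 8.724·0.2153 + 34.69·0.4348 = 16.96 lb
  BaO: 33.24·0.7797 = 25.92 lb
LOI: 21.59·0.5965 + 8.724·0.3057 + 34.69·0.5652 + 4.748·0.01470 + 61.96·0.05090 + 33.24·0.2203 = 45.70 lb
Resulting glass, batch − LOI: 165.0 − 45.70 = 119.3 lb (consistent with Σ oxide mass)
wt % = oxide mass / glass mass × 100

Glass mass = 119.3 lb (batch 165.0 − LOI 45.70).
Composition: MgO 20.34%, Li2O 7.305%, SiO2 32.89%, B2O3 3.504%, Na2O 14.22%, BaO 21.73%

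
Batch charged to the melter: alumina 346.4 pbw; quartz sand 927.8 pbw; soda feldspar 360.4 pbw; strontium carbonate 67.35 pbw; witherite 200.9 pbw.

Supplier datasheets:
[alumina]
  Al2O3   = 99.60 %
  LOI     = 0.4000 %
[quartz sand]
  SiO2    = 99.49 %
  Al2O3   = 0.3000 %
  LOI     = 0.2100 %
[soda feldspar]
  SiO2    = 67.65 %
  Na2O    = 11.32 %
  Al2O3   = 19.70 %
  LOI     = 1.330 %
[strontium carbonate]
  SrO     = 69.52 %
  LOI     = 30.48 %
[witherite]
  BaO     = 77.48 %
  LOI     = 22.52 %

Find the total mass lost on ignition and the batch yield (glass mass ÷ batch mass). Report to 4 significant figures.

Values along the way are printed (rounded to four significant digits) in the working — the whole derivation maintains full float precision through the solve. A single rounding yields each reported number. Derived quantities, including ignition loss, the five compositions, yield, the totals, glass mass, are computed using the weight values for 1829 pbw of glass at full precision, exactly as printed in the problem or answer text.
Per-material ignition loss:
  alumina: 346.4 × 0.004000 = 1.386 pbw
  quartz sand: 927.8 × 0.002100 = 1.948 pbw
  soda feldspar: 360.4 × 0.01330 = 4.793 pbw
  strontium carbonate: 67.35 × 0.3048 = 20.53 pbw
  witherite: 200.9 × 0.2252 = 45.24 pbw
Total LOI = 73.90 pbw
Glass = batch − LOI = 1903 − 73.90 = 1829 pbw

LOI loss = 73.90 pbw; glass = 1829 pbw; yield = 96.12%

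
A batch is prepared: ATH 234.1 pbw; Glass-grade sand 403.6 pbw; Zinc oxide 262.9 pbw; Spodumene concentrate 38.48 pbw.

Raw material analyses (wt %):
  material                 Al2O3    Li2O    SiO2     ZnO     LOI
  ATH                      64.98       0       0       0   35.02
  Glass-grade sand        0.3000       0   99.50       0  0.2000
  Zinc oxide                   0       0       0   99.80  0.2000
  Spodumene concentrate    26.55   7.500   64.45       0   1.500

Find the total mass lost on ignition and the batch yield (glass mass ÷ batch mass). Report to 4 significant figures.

LOI loss = 83.89 pbw; glass = 855.2 pbw; yield = 91.07%

Each numeric step runs at exact precision throughout — in-progress results are displayed, rounded to 4 significant figures, in the printout. A single rounding yields every reported result. The derived quantities (the four compositions, LOI, yield, totals, glass mass) are re-derived at full precision starting from the weights per 855.2 pbw of glass exactly as printed in the question or the answer.
Loss on ignition, line by line:
  ATH: 234.1 × 0.3502 = 81.98 pbw
  Glass-grade sand: 403.6 × 0.002000 = 0.8072 pbw
  Zinc oxide: 262.9 × 0.002000 = 0.5258 pbw
  Spodumene concentrate: 38.48 × 0.01500 = 0.5772 pbw
Total LOI = 83.89 pbw
Glass = batch − LOI = 939.1 − 83.89 = 855.2 pbw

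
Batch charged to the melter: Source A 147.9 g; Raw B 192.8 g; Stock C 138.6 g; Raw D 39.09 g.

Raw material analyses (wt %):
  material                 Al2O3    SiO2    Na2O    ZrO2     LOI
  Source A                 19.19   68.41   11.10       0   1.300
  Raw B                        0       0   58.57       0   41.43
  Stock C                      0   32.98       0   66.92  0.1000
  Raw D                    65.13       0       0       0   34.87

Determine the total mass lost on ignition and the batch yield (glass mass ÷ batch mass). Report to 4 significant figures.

In-progress results are displayed rounded to 4 significant figures across the worked steps. All arithmetic runs at full precision in every operation. Every reported value takes just one rounding. All derived quantities (four oxide percentages, ignition loss, the yield, totals, net glass mass) are re-derived in full float precision using the weight values at 422.8 g of glass exactly as printed in either problem or answer.
Loss on ignition, line by line:
  Source A: 147.9 × 0.01300 = 1.923 g
  Raw B: 192.8 × 0.4143 = 79.88 g
  Stock C: 138.6 × 0.001000 = 0.1386 g
  Raw D: 39.09 × 0.3487 = 13.63 g
Total LOI = 95.57 g
Glass = batch − LOI = 518.4 − 95.57 = 422.8 g

LOI loss = 95.57 g; glass = 422.8 g; yield = 81.56%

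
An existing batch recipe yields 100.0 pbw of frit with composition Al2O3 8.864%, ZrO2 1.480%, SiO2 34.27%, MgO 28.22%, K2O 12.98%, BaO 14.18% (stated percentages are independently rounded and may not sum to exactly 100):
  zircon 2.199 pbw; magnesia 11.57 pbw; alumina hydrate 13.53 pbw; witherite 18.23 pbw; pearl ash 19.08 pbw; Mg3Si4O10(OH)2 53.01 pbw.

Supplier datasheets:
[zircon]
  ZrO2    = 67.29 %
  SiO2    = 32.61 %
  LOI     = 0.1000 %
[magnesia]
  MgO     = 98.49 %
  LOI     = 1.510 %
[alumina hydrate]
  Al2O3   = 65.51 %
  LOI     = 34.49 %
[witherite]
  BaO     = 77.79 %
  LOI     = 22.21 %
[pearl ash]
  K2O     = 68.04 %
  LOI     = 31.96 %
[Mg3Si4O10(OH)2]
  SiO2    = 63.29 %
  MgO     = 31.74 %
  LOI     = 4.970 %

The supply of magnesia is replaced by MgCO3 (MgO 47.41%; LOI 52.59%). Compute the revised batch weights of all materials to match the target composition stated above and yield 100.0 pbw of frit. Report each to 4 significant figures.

Working values are printed, rounded to 4 significant digits, at each printed step; full float precision is maintained all the way through. A single rounding completes every reported figure — all derived quantities (ignition loss, the totals, the yield, the six compositions, net glass mass) are carried in full float precision from the batch weights per 100.0 pbw of glass as they appear in question or answer.
Oxide mass targets, per 100.0 pbw frit:
  Al2O3: 8.864% × 100.0 = 8.864 pbw
  ZrO2: 1.480% × 100.0 = 1.480 pbw
  SiO2: 34.27% × 100.0 = 34.27 pbw
  MgO: 28.22% × 100.0 = 28.22 pbw
  K2O: 12.98% × 100.0 = 12.98 pbw
  BaO: 14.18% × 100.0 = 14.18 pbw
A balance pass over the oxides, from the weights as reported, versus the basis set out (delivered sums recover each target net of answer rounding effects):
  Al2O3: 13.53·0.6551 = 8.864 pbw (target 8.864 pbw)
  ZrO2: 2.199·0.6729 = 1.480 pbw (target 1.480 pbw)
  SiO2: 2.199·0.3261 + 53.01·0.6329 = 34.27 pbw (target 34.27 pbw)
  MgO: 24.03·0.4741 + 53.01·0.3174 = 28.22 pbw (target 28.22 pbw)
  K2O: 19.08·0.6804 = 12.98 pbw (target 12.98 pbw)
  BaO: 18.23·0.7779 = 14.18 pbw (target 14.18 pbw)
Mass balance on the glass: whole batch net of LOI = 99.99 pbw (oxide target masses add up to 99.99 pbw; with the basis standing at 100.0 pbw — gaps are rounding artifacts).
Batch total: Σ batch = 130.1 pbw; ignition loss, Σ(batch × LOI) = 30.09 pbw; yield = glass ÷ total batch = 76.87%.

Revised batch per 100.0 pbw frit:
  zircon: 2.199 pbw
  MgCO3: 24.03 pbw
  alumina hydrate: 13.53 pbw
  witherite: 18.23 pbw
  pearl ash: 19.08 pbw
  Mg3Si4O10(OH)2: 53.01 pbw
Total batch = 130.1 pbw; LOI loss = 30.09 pbw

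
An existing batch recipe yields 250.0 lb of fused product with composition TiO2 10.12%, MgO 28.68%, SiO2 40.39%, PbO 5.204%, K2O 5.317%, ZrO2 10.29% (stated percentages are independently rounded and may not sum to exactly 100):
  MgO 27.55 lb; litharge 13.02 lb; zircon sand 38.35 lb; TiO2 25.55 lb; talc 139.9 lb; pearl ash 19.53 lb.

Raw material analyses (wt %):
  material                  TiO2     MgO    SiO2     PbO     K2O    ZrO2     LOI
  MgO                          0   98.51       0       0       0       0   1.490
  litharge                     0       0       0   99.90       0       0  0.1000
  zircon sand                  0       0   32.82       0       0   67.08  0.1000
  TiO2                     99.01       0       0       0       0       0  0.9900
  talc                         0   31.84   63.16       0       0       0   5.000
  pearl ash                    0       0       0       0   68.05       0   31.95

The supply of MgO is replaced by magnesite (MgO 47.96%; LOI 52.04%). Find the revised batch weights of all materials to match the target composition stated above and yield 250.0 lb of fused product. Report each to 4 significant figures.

Revised batch per 250.0 lb fused product:
  magnesite: 56.59 lb
  litharge: 13.02 lb
  zircon sand: 38.35 lb
  TiO2: 25.55 lb
  talc: 139.9 lb
  pearl ash: 19.53 lb
Total batch = 292.9 lb; LOI loss = 42.99 lb

All arithmetic maintains exact precision at each step. Mid-chain values are printed rounded to four significant figures alongside each step — every reported result takes just one rounding — the derived quantities (the totals, LOI, glass mass, the yield, six oxide percentages) are computed in full float precision starting from the weights on 250.0 lb of glass, exactly as shown in the problem or answer text.
Per-oxide target masses for 250.0 lb fused product:
  TiO2: 10.12% × 250.0 = 25.30 lb
  MgO: 28.68% × 250.0 = 71.70 lb
  SiO2: 40.39% × 250.0 = 101.0 lb
  PbO: 5.204% × 250.0 = 13.01 lb
  K2O: 5.317% × 250.0 = 13.29 lb
  ZrO2: 10.29% × 250.0 = 25.72 lb
Per-oxide balance check on the weights just shown, under the basis named above (every target is met by its sum modulo rounding of the values):
  TiO2: 25.55·0.9901 = 25.30 lb (target 25.30 lb)
  MgO: 56.59·0.4796 + 139.9·0.3184 = 71.68 lb (target 71.70 lb)
  SiO2: 38.35·0.3282 + 139.9·0.6316 = 100.9 lb (target 101.0 lb)
  PbO: 13.02·0.9990 = 13.01 lb (target 13.01 lb)
  K2O: 19.53·0.6805 = 13.29 lb (target 13.29 lb)
  ZrO2: 38.35·0.6708 = 25.73 lb (target 25.72 lb)
Glass-mass sanity pass: batch total minus LOI = 250.0 lb (per-oxide target masses sum to 250.0 lb; against the stated basis, 250.0 lb — a pure rounding effect).
Batch grand total — Σ batch = 292.9 lb; Σ batch·LOI gives LOI loss = 42.99 lb; as yield: glass ÷ batch → 85.33%.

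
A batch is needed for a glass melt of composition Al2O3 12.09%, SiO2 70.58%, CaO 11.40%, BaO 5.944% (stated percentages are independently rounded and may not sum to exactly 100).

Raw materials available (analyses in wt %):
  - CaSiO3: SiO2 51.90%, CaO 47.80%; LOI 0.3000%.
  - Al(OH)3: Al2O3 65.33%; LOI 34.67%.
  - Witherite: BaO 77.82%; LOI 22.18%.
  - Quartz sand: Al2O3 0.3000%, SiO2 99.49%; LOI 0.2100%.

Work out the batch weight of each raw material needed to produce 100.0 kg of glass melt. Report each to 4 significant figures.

The working math maintains full precision end to end — mid-chain values appear rounded off to 4 significant digits between the steps; exactly one rounding goes into each reported number. All derived quantities, including ignition loss, net glass mass, the totals, the four compositions, yield, are rebuilt starting from the weights at 100.0 kg of glass in full precision, as they appear in the question or the answer.
Target masses of each oxide per 100.0 kg glass melt:
  Al2O3: 12.09% × 100.0 = 12.09 kg
  SiO2: 70.58% × 100.0 = 70.58 kg
  CaO: 11.40% × 100.0 = 11.40 kg
  BaO: 5.944% × 100.0 = 5.944 kg
Balance tally, oxide-wise, on the weights just shown, against the basis in use (oxide sums agree with the targets up to rounding of the answer):
  Al2O3: 18.24·0.6533 + 58.50·0.003000 = 12.09 kg (target 12.09 kg)
  SiO2: 23.85·0.5190 + 58.50·0.9949 = 70.58 kg (target 70.58 kg)
  CaO: 23.85·0.4780 = 11.40 kg (target 11.40 kg)
  BaO: 7.638·0.7782 = 5.944 kg (target 5.944 kg)
Auditing the glass mass value: batch total minus LOI = 100.0 kg (the Σ of target masses is 100.0 kg; stated basis 100.0 kg — deltas are rounding alone).
Adding the batch up: Σ batch = 108.2 kg; loss to ignition Σ batch·LOI = 8.212 kg; yield = glass ÷ total batch = 92.41%.

Batch per 100.0 kg glass melt:
  CaSiO3: 23.85 kg
  Al(OH)3: 18.24 kg
  Witherite: 7.638 kg
  Quartz sand: 58.50 kg
Total batch = 108.2 kg; LOI loss = 8.212 kg; yield = 92.41%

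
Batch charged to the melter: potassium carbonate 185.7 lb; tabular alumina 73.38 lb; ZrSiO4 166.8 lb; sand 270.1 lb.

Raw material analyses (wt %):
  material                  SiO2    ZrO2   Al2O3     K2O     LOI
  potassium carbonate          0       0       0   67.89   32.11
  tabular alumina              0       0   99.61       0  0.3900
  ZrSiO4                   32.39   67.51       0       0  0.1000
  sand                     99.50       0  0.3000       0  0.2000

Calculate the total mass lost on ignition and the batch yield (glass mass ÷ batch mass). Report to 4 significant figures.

In-progress results are shown, rounded to 4 significant figures, in the working. All internal work maintains full precision throughout — every reported value receives exactly one rounding. Derived quantities are recomputed starting from the weights on 635.4 lb of glass at full precision (ignition loss, totals, glass mass, four oxide percentages, yield) exactly as shown in the problem or the answer.
Each material's LOI contribution:
  potassium carbonate: 185.7 × 0.3211 = 59.63 lb
  tabular alumina: 73.38 × 0.003900 = 0.2862 lb
  ZrSiO4: 166.8 × 0.001000 = 0.1668 lb
  sand: 270.1 × 0.002000 = 0.5402 lb
Total LOI = 60.62 lb
Glass = batch − LOI = 696.0 − 60.62 = 635.4 lb

LOI loss = 60.62 lb; glass = 635.4 lb; yield = 91.29%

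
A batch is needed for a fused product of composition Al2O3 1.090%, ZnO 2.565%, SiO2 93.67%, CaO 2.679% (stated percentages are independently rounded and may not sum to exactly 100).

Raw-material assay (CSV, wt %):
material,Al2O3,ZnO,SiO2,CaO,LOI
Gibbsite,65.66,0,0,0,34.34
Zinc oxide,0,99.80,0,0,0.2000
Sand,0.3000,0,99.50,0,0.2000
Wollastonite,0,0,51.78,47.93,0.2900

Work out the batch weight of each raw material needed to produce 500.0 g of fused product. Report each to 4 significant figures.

The whole derivation runs at full precision through every step. Values along the way are displayed (rounded to 4 significant figures) across the worked steps. Every reported number is rounded a single time; the derived quantities are carried at full precision (the four compositions, ignition loss, glass mass, the totals, the yield) using the weight values on 500.0 g of glass as they appear in the problem or answer text.
Oxide-by-oxide targets in 500.0 g fused product:
  Al2O3: 1.090% × 500.0 = 5.450 g
  ZnO: 2.565% × 500.0 = 12.82 g
  SiO2: 93.67% × 500.0 = 468.4 g
  CaO: 2.679% × 500.0 = 13.40 g
Verifying the oxide balance given the weights on record, on the stated basis (sum by sum, the targets are met up to rounding of the answer):
  Al2O3: 6.216·0.6566 + 456.2·0.003000 = 5.450 g (target 5.450 g)
  ZnO: 12.85·0.9980 = 12.82 g (target 12.82 g)
  SiO2: 456.2·0.9950 + 27.95·0.5178 = 468.4 g (target 468.4 g)
  CaO: 27.95·0.4793 = 13.40 g (target 13.40 g)
Glass-mass bookkeeping: total batch − LOI = 500.1 g (the Σ of target masses is 500.0 g; the stated basis being 500.0 g — deltas are rounding alone).
Summing the batch: Σ batch = 503.2 g; LOI removed, Σ of batch·LOI: 3.154 g; yield = glass ÷ total batch = 99.37%.

Batch per 500.0 g fused product:
  Gibbsite: 6.216 g
  Zinc oxide: 12.85 g
  Sand: 456.2 g
  Wollastonite: 27.95 g
Total batch = 503.2 g; LOI loss = 3.154 g; yield = 99.37%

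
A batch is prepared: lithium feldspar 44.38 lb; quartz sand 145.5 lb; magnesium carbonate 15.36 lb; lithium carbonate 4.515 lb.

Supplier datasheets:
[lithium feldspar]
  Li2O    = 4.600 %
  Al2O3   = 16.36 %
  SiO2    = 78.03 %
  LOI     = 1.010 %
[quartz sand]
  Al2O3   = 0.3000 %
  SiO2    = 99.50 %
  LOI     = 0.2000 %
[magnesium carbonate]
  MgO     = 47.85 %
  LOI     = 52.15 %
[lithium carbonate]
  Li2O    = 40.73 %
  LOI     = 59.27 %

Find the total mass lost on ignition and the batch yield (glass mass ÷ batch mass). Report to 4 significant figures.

The working math carries full precision at all times — the intermediate values appear with 4-significant-digit rounding between the steps — a single rounding completes every reported figure. All derived quantities are computed using the weight values at 198.3 lb of glass in full precision (ignition loss, totals, yield, the four compositions, glass mass), as they appear in the problem or answer text.
Material-by-material LOI:
  lithium feldspar: 44.38 × 0.01010 = 0.4482 lb
  quartz sand: 145.5 × 0.002000 = 0.2910 lb
  magnesium carbonate: 15.36 × 0.5215 = 8.010 lb
  lithium carbonate: 4.515 × 0.5927 = 2.676 lb
Total LOI = 11.43 lb
Glass = batch − LOI = 209.8 − 11.43 = 198.3 lb

LOI loss = 11.43 lb; glass = 198.3 lb; yield = 94.55%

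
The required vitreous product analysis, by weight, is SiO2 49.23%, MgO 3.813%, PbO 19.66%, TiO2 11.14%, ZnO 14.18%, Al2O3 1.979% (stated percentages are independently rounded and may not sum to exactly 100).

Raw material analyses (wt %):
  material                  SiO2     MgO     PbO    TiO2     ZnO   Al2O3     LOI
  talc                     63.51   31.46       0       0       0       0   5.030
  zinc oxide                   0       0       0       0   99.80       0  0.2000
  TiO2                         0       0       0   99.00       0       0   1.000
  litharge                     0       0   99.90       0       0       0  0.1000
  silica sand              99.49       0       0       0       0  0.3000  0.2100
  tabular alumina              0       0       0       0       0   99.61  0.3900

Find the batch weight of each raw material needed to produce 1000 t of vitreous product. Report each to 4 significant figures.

Batch per 1000 t vitreous product:
  talc: 121.2 t
  zinc oxide: 142.1 t
  TiO2: 112.5 t
  litharge: 196.8 t
  silica sand: 417.5 t
  tabular alumina: 18.61 t
Total batch = 1009 t; LOI loss = 8.652 t; yield = 99.14%

Intermediates are shown, rounded to four significant digits, between the steps; all arithmetic carries full precision at all times — a single rounding finalizes each reported number — derived quantities, including six oxide percentages, glass mass, the yield, totals, ignition loss, are re-derived from the batch weights for 1000 t of glass at full precision, precisely as stated by question or answer.
Target oxide masses per 1000 t vitreous product:
  SiO2: 49.23% × 1000 = 492.3 t
  MgO: 3.813% × 1000 = 38.13 t
  PbO: 19.66% × 1000 = 196.6 t
  TiO2: 11.14% × 1000 = 111.4 t
  ZnO: 14.18% × 1000 = 141.8 t
  Al2O3: 1.979% × 1000 = 19.79 t
Verifying the oxide balance working from each reported weight, versus the basis set out (oxide sums agree with the targets net of answer rounding effects):
  SiO2: 121.2·0.6351 + 417.5·0.9949 = 492.3 t (target 492.3 t)
  MgO: 121.2·0.3146 = 38.13 t (target 38.13 t)
  PbO: 196.8·0.9990 = 196.6 t (target 196.6 t)
  TiO2: 112.5·0.9900 = 111.4 t (target 111.4 t)
  ZnO: 142.1·0.9980 = 141.8 t (target 141.8 t)
  Al2O3: 417.5·0.003000 + 18.61·0.9961 = 19.79 t (target 19.79 t)
Glass-mass sanity pass: net batch after ignition = 1000 t (targets for the oxides total 1000 t; with the basis standing at 1000 t — a pure rounding effect).
Total batch = Σ batch = 1009 t; Σ batch·LOI gives LOI loss = 8.652 t; yield = glass ÷ total batch = 99.14%.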